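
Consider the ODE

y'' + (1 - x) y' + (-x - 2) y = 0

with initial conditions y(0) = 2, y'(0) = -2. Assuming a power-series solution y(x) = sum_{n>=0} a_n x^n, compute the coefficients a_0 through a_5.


Ansatz: y(x) = sum_{n>=0} a_n x^n, so y'(x) = sum_{n>=1} n a_n x^(n-1) and y''(x) = sum_{n>=2} n(n-1) a_n x^(n-2).
Substitute into P(x) y'' + Q(x) y' + R(x) y = 0 with P(x) = 1, Q(x) = 1 - x, R(x) = -x - 2, and match powers of x.
Initial conditions: a_0 = 2, a_1 = -2.
Setting the coefficient of each power of x to zero and solving order by order (substituting the coefficients already found):
  x^0: 2 a_2 + a_1 - 2 a_0 = 0  ->  2 a_2 = -a_1 + 2 a_0 = 6  ->  a_2 = 3
  x^1: 6 a_3 + 2 a_2 - 3 a_1 - a_0 = 0  ->  6 a_3 = -2 a_2 + 3 a_1 + a_0 = -10  ->  a_3 = -5/3
  x^2: 12 a_4 + 3 a_3 - 4 a_2 - a_1 = 0  ->  12 a_4 = -3 a_3 + 4 a_2 + a_1 = 15  ->  a_4 = 5/4
  x^3: 20 a_5 + 4 a_4 - 5 a_3 - a_2 = 0  ->  20 a_5 = -4 a_4 + 5 a_3 + a_2 = -31/3  ->  a_5 = -31/60
Truncated series: y(x) = 2 - 2 x + 3 x^2 - (5/3) x^3 + (5/4) x^4 - (31/60) x^5 + O(x^6).

a_0 = 2; a_1 = -2; a_2 = 3; a_3 = -5/3; a_4 = 5/4; a_5 = -31/60


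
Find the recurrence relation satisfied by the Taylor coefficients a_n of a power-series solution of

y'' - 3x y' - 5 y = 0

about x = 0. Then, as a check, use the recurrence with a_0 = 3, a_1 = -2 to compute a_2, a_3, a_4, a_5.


Substitute y = sum_n a_n x^n.
y''(x) has coefficient (n+2)(n+1) a_{n+2} at x^n;
-3 x y'(x) has coefficient -3 n a_n at x^n (shift);
-5 y(x) has coefficient -5 a_n at x^n.
Matching x^n: (n+2)(n+1) a_{n+2} + (-3n - 5) a_n = 0.
Thus a_{n+2} = (3n + 5) / ((n+1)(n+2)) * a_n.

Check with a_0 = 3, a_1 = -2 (apply the recurrence for n = 0, 1, 2, 3): a_0 = 3, a_1 = -2, a_2 = 15/2, a_3 = -8/3, a_4 = 55/8, a_5 = -28/15.

a_(n+2) = (3n + 5) / ((n+1)(n+2)) * a_n; check: a_0 = 3, a_1 = -2, a_2 = 15/2, a_3 = -8/3, a_4 = 55/8, a_5 = -28/15


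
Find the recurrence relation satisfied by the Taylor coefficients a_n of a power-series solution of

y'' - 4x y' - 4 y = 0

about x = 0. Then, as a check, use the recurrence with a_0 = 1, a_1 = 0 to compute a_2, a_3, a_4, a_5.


Substitute y = sum_n a_n x^n.
y''(x) has coefficient (n+2)(n+1) a_{n+2} at x^n;
-4 x y'(x) has coefficient -4 n a_n at x^n (shift);
-4 y(x) has coefficient -4 a_n at x^n.
Matching x^n: (n+2)(n+1) a_{n+2} + (-4n - 4) a_n = 0.
Thus a_{n+2} = (4n + 4) / ((n+1)(n+2)) * a_n.

Check with a_0 = 1, a_1 = 0 (apply the recurrence for n = 0, 1, 2, 3): a_0 = 1, a_1 = 0, a_2 = 2, a_3 = 0, a_4 = 2, a_5 = 0.

a_(n+2) = (4n + 4) / ((n+1)(n+2)) * a_n; check: a_0 = 1, a_1 = 0, a_2 = 2, a_3 = 0, a_4 = 2, a_5 = 0


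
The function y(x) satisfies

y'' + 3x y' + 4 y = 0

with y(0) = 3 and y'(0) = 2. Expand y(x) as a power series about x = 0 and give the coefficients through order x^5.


Ansatz: y(x) = sum_{n>=0} a_n x^n, so y'(x) = sum_{n>=1} n a_n x^(n-1) and y''(x) = sum_{n>=2} n(n-1) a_n x^(n-2).
Substitute into P(x) y'' + Q(x) y' + R(x) y = 0 with P(x) = 1, Q(x) = 3x, R(x) = 4, and match powers of x.
Initial conditions: a_0 = 3, a_1 = 2.
Setting the coefficient of each power of x to zero and solving order by order (substituting the coefficients already found):
  x^0: 2 a_2 + 4 a_0 = 0  ->  2 a_2 = -4 a_0 = -12  ->  a_2 = -6
  x^1: 6 a_3 + 7 a_1 = 0  ->  6 a_3 = -7 a_1 = -14  ->  a_3 = -7/3
  x^2: 12 a_4 + 10 a_2 = 0  ->  12 a_4 = -10 a_2 = 60  ->  a_4 = 5
  x^3: 20 a_5 + 13 a_3 = 0  ->  20 a_5 = -13 a_3 = 91/3  ->  a_5 = 91/60
Truncated series: y(x) = 3 + 2 x - 6 x^2 - (7/3) x^3 + 5 x^4 + (91/60) x^5 + O(x^6).

a_0 = 3; a_1 = 2; a_2 = -6; a_3 = -7/3; a_4 = 5; a_5 = 91/60


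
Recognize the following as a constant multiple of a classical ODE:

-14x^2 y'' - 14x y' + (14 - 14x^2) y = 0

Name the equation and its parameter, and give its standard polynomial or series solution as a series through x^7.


All three coefficients share the factor -14; dividing through by -14 gives  x^2 y'' + x y' + (x^2 - 1) y = 0.
This matches the Bessel equation x^2 y'' + x y' + (x^2 - nu^2) y = 0 with nu^2 = 1, so nu = 1; the solution bounded at x = 0 is J_1(x).
Frobenius at x = 0: indicial roots ±nu; for r = nu the recurrence k(k + 2nu) c_k = -c_{k-2} gives the standard series J_nu(x) = sum_{k>=0} (-1)^k / (k! (k+nu)!) (x/2)^(2k+nu). Evaluate the first 4 terms:
  k = 0: (-1)^0 / (0! * 1! * 2^1) x^1 = 1/(1*1*2) x^1 = (1/2) x^1
  k = 1: (-1)^1 / (1! * 2! * 2^3) x^3 = -1/(1*2*8) x^3 = (-1/16) x^3
  k = 2: (-1)^2 / (2! * 3! * 2^5) x^5 = 1/(2*6*32) x^5 = (1/384) x^5
  k = 3: (-1)^3 / (3! * 4! * 2^7) x^7 = -1/(6*24*128) x^7 = (-1/18432) x^7
Hence J_1(x) = -x^7/18432 + x^5/384 - x^3/16 + x/2 + ....

J_1(x); series = -x^7/18432 + x^5/384 - x^3/16 + x/2


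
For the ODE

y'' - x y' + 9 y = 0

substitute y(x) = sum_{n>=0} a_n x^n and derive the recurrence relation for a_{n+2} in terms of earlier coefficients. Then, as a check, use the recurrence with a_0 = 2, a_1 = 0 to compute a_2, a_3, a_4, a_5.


Substitute y = sum_n a_n x^n.
y''(x) has coefficient (n+2)(n+1) a_{n+2} at x^n;
-x y'(x) has coefficient -n a_n at x^n (shift);
9 y(x) has coefficient 9 a_n at x^n.
Matching x^n: (n+2)(n+1) a_{n+2} + (-n + 9) a_n = 0.
Thus a_{n+2} = (n - 9) / ((n+1)(n+2)) * a_n.

Check with a_0 = 2, a_1 = 0 (apply the recurrence for n = 0, 1, 2, 3): a_0 = 2, a_1 = 0, a_2 = -9, a_3 = 0, a_4 = 21/4, a_5 = 0.

a_(n+2) = (n - 9) / ((n+1)(n+2)) * a_n; check: a_0 = 2, a_1 = 0, a_2 = -9, a_3 = 0, a_4 = 21/4, a_5 = 0


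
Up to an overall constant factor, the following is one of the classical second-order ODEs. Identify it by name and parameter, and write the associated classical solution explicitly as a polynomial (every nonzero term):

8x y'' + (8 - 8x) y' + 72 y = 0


All three coefficients share the factor 8; dividing through by 8 gives  x y'' + (1 - x) y' + 9 y = 0.
This matches the Laguerre equation x y'' + (1 - x) y' + n y = 0 with n = 9; the polynomial solution is L_9(x).
With y = sum_k a_k x^k, matching x^k gives (k+1)k a_{k+1} + (k+1) a_{k+1} - k a_k + n a_k = 0, i.e. (k+1)^2 a_{k+1} = (k - n) a_k = (k - 9) a_k. The right side vanishes at k = 9, so the series terminates at degree 9.
Standard normalization L_n(0) = 1 gives a_0 = 1. Work upward with a_{k+1} = (k - 9) a_k / (k+1)^2:
  a_1 = (0 - 9)(1) / 1^2 = -9/1 = -9
  a_2 = (1 - 9)(-9) / 2^2 = 72/4 = 18
  a_3 = (2 - 9)(18) / 3^2 = -126/9 = -14
  a_4 = (3 - 9)(-14) / 4^2 = 84/16 = 21/4
  a_5 = (4 - 9)(21/4) / 5^2 = (-105/4)/25 = -21/20
  a_6 = (5 - 9)(-21/20) / 6^2 = (21/5)/36 = 7/60
  a_7 = (6 - 9)(7/60) / 7^2 = (-7/20)/49 = -1/140
  a_8 = (7 - 9)(-1/140) / 8^2 = (1/70)/64 = 1/4480
  a_9 = (8 - 9)(1/4480) / 9^2 = (-1/4480)/81 = -1/362880
Hence L_9(x) = -x^9/362880 + x^8/4480 - x^7/140 + 7 x^6/60 - 21 x^5/20 + 21 x^4/4 - 14 x^3 + 18 x^2 - 9 x + 1.

L_9(x); series = -x^9/362880 + x^8/4480 - x^7/140 + 7 x^6/60 - 21 x^5/20 + 21 x^4/4 - 14 x^3 + 18 x^2 - 9 x + 1


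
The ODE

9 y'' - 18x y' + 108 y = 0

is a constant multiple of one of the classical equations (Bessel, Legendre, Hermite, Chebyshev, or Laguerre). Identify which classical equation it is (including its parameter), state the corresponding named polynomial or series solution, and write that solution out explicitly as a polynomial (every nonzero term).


All three coefficients share the factor 9; dividing through by 9 gives  y'' - 2x y' + 12 y = 0.
This matches the Hermite equation y'' - 2x y' + 2n y = 0 with 2n = 12, so n = 6; the polynomial solution is H_6(x).
With y = sum_k a_k x^k, matching x^k gives (k+2)(k+1) a_{k+2} = 2(k - n) a_k = 2(k - 6) a_k. The right side vanishes at k = 6, so the series with the parity of 6 terminates at degree 6.
Standard normalization: leading coefficient of H_n is 2^n, so a_6 = 2^6 = 64. Work downward with a_k = (k+1)(k+2) a_{k+2} / (2(k - n)):
  a_4 = (5)(6)(64) / (2(4 - 6)) = 1920/(-4) = -480
  a_2 = (3)(4)(-480) / (2(2 - 6)) = -5760/(-8) = 720
  a_0 = (1)(2)(720) / (2(0 - 6)) = 1440/(-12) = -120
Hence H_6(x) = 64 x^6 - 480 x^4 + 720 x^2 - 120.

H_6(x); series = 64 x^6 - 480 x^4 + 720 x^2 - 120


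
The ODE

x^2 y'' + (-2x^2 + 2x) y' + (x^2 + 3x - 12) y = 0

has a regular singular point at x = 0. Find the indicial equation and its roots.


Divide by x^2 to reach normal form y'' + P_1(x) y' + P_2(x) y = 0 with P_1(x) = -2 + 2/x and P_2(x) = 1 + 3/x - 12/x^2.
x = 0 is a singular point because the y'-coefficient -2 + 2/x has a pole at x = 0 and the y-coefficient 1 + 3/x - 12/x^2 has a pole at x = 0.
It is a regular singular point because x P_1(x) = p(x) = 2 - 2x and x^2 P_2(x) = q(x) = x^2 + 3x - 12 are polynomials, hence analytic at x = 0.
p(0) = 2,  q(0) = -12.
Indicial equation: r(r-1) + p(0) r + q(0) = 0, i.e. r^2 + (p(0) - 1) r + q(0) = 0, i.e. r^2 + 1 r - 12 = 0.
Discriminant: (1)^2 - 4(-12) = 49, so r = (-1 ± 7)/2.
Solving: r_1 = 3, r_2 = -4.

indicial: r^2 + 1 r - 12 = 0; roots r_1 = 3, r_2 = -4


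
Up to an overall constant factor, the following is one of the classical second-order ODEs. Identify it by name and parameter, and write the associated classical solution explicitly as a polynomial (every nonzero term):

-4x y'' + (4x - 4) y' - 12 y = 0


All three coefficients share the factor -4; dividing through by -4 gives  x y'' + (1 - x) y' + 3 y = 0.
This matches the Laguerre equation x y'' + (1 - x) y' + n y = 0 with n = 3; the polynomial solution is L_3(x).
With y = sum_k a_k x^k, matching x^k gives (k+1)k a_{k+1} + (k+1) a_{k+1} - k a_k + n a_k = 0, i.e. (k+1)^2 a_{k+1} = (k - n) a_k = (k - 3) a_k. The right side vanishes at k = 3, so the series terminates at degree 3.
Standard normalization L_n(0) = 1 gives a_0 = 1. Work upward with a_{k+1} = (k - 3) a_k / (k+1)^2:
  a_1 = (0 - 3)(1) / 1^2 = -3/1 = -3
  a_2 = (1 - 3)(-3) / 2^2 = 6/4 = 3/2
  a_3 = (2 - 3)(3/2) / 3^2 = (-3/2)/9 = -1/6
Hence L_3(x) = -x^3/6 + 3 x^2/2 - 3 x + 1.

L_3(x); series = -x^3/6 + 3 x^2/2 - 3 x + 1


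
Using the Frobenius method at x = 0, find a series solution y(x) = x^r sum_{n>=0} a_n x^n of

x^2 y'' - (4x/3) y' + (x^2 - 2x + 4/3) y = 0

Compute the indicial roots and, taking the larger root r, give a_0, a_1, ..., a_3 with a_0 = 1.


Write in Frobenius form y'' + (p(x)/x) y' + (q(x)/x^2) y = 0:
  p(x) = -4/3,  q(x) = x^2 - 2x + 4/3.
Indicial equation: r(r-1) + (-4/3) r + (4/3) = 0 -> roots r_1 = 4/3, r_2 = 1.
Take r = r_1 = 4/3. Let y(x) = x^r sum_{n>=0} a_n x^n with a_0 = 1.
Substitute y = x^r sum a_n x^n and match x^{r+n}. The recurrence is
  D(n) a_n - 2 a_{n-1} + 1 a_{n-2} = 0,  where D(n) = (r+n)(r+n-1) + (-4/3)(r+n) + (4/3).
  a_n = [2 a_{n-1} - 1 a_{n-2}] / D(n).
Since the indicial polynomial factors as (r - r_1)(r - r_2), D(n) = (r_1 + n - r_1)(r_1 + n - r_2) = n(n + 1/3).
Evaluating step by step (a_0 = 1):
  n = 1: D(1) = 1(1 + 1/3) = 4/3; numerator = 2(1) = 2; a_1 = (2)/(4/3) = 3/2
  n = 2: D(2) = 2(2 + 1/3) = 14/3; numerator = 2(3/2) - 1(1) = 2; a_2 = (2)/(14/3) = 3/7
  n = 3: D(3) = 3(3 + 1/3) = 10; numerator = 2(3/7) - 1(3/2) = -9/14; a_3 = (-9/14)/(10) = -9/140

r = 4/3; a_0 = 1; a_1 = 3/2; a_2 = 3/7; a_3 = -9/140


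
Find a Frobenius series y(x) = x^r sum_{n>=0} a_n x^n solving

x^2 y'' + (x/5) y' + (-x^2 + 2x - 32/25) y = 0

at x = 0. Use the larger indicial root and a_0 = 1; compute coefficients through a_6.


Write in Frobenius form y'' + (p(x)/x) y' + (q(x)/x^2) y = 0:
  p(x) = 1/5,  q(x) = -x^2 + 2x - 32/25.
Indicial equation: r(r-1) + (1/5) r + (-32/25) = 0 -> roots r_1 = 8/5, r_2 = -4/5.
Take r = r_1 = 8/5. Let y(x) = x^r sum_{n>=0} a_n x^n with a_0 = 1.
Substitute y = x^r sum a_n x^n and match x^{r+n}. The recurrence is
  D(n) a_n + 2 a_{n-1} - 1 a_{n-2} = 0,  where D(n) = (r+n)(r+n-1) + (1/5)(r+n) + (-32/25).
  a_n = [-2 a_{n-1} + 1 a_{n-2}] / D(n).
Since the indicial polynomial factors as (r - r_1)(r - r_2), D(n) = (r_1 + n - r_1)(r_1 + n - r_2) = n(n + 12/5).
Evaluating step by step (a_0 = 1):
  n = 1: D(1) = 1(1 + 12/5) = 17/5; numerator = -2(1) = -2; a_1 = (-2)/(17/5) = -10/17
  n = 2: D(2) = 2(2 + 12/5) = 44/5; numerator = -2(-10/17) + 1(1) = 37/17; a_2 = (37/17)/(44/5) = 185/748
  n = 3: D(3) = 3(3 + 12/5) = 81/5; numerator = -2(185/748) + 1(-10/17) = -405/374; a_3 = (-405/374)/(81/5) = -25/374
  n = 4: D(4) = 4(4 + 12/5) = 128/5; numerator = -2(-25/374) + 1(185/748) = 285/748; a_4 = (285/748)/(128/5) = 1425/95744
  n = 5: D(5) = 5(5 + 12/5) = 37; numerator = -2(1425/95744) + 1(-25/374) = -4625/47872; a_5 = (-4625/47872)/(37) = -125/47872
  n = 6: D(6) = 6(6 + 12/5) = 252/5; numerator = -2(-125/47872) + 1(1425/95744) = 175/8704; a_6 = (175/8704)/(252/5) = 125/313344

r = 8/5; a_0 = 1; a_1 = -10/17; a_2 = 185/748; a_3 = -25/374; a_4 = 1425/95744; a_5 = -125/47872; a_6 = 125/313344


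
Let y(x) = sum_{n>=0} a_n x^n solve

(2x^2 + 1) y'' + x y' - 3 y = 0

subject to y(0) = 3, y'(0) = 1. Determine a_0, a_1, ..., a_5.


Ansatz: y(x) = sum_{n>=0} a_n x^n, so y'(x) = sum_{n>=1} n a_n x^(n-1) and y''(x) = sum_{n>=2} n(n-1) a_n x^(n-2).
Substitute into P(x) y'' + Q(x) y' + R(x) y = 0 with P(x) = 2x^2 + 1, Q(x) = x, R(x) = -3, and match powers of x.
Initial conditions: a_0 = 3, a_1 = 1.
Setting the coefficient of each power of x to zero and solving order by order (substituting the coefficients already found):
  x^0: 2 a_2 - 3 a_0 = 0  ->  2 a_2 = 3 a_0 = 9  ->  a_2 = 9/2
  x^1: 6 a_3 - 2 a_1 = 0  ->  6 a_3 = 2 a_1 = 2  ->  a_3 = 1/3
  x^2: 12 a_4 + 3 a_2 = 0  ->  12 a_4 = -3 a_2 = -27/2  ->  a_4 = -9/8
  x^3: 20 a_5 + 12 a_3 = 0  ->  20 a_5 = -12 a_3 = -4  ->  a_5 = -1/5
Truncated series: y(x) = 3 + x + (9/2) x^2 + (1/3) x^3 - (9/8) x^4 - (1/5) x^5 + O(x^6).

a_0 = 3; a_1 = 1; a_2 = 9/2; a_3 = 1/3; a_4 = -9/8; a_5 = -1/5


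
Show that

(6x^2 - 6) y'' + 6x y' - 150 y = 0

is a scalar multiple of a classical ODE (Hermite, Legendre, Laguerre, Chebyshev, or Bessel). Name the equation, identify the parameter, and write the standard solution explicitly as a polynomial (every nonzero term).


All three coefficients share the factor -6; dividing through by -6 gives  (1 - x^2) y'' - x y' + 25 y = 0.
This matches the Chebyshev equation (1 - x^2) y'' - x y' + n^2 y = 0 (note the -x y' term, not -2x y') with n^2 = 25, so n = 5; the polynomial solution is T_5(x).
With y = sum_k a_k x^k, matching x^k gives (k+2)(k+1) a_{k+2} = (k^2 - n^2) a_k = (k - 5)(k + 5) a_k. The right side vanishes at k = 5, so the series with the parity of 5 terminates at degree 5.
Standard normalization: leading coefficient of T_n is 2^(n-1), so a_5 = 2^4 = 16. Work downward with a_k = (k+1)(k+2) a_{k+2} / ((k - 5)(k + 5)):
  a_3 = (4)(5)(16) / ((3 - 5)(3 + 5)) = 320/(-16) = -20
  a_1 = (2)(3)(-20) / ((1 - 5)(1 + 5)) = -120/(-24) = 5
Hence T_5(x) = 16 x^5 - 20 x^3 + 5 x.

T_5(x); series = 16 x^5 - 20 x^3 + 5 x


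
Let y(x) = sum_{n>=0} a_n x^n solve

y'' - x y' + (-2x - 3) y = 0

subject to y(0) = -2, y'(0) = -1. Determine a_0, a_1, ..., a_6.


Ansatz: y(x) = sum_{n>=0} a_n x^n, so y'(x) = sum_{n>=1} n a_n x^(n-1) and y''(x) = sum_{n>=2} n(n-1) a_n x^(n-2).
Substitute into P(x) y'' + Q(x) y' + R(x) y = 0 with P(x) = 1, Q(x) = -x, R(x) = -2x - 3, and match powers of x.
Initial conditions: a_0 = -2, a_1 = -1.
Setting the coefficient of each power of x to zero and solving order by order (substituting the coefficients already found):
  x^0: 2 a_2 - 3 a_0 = 0  ->  2 a_2 = 3 a_0 = -6  ->  a_2 = -3
  x^1: 6 a_3 - 4 a_1 - 2 a_0 = 0  ->  6 a_3 = 4 a_1 + 2 a_0 = -8  ->  a_3 = -4/3
  x^2: 12 a_4 - 5 a_2 - 2 a_1 = 0  ->  12 a_4 = 5 a_2 + 2 a_1 = -17  ->  a_4 = -17/12
  x^3: 20 a_5 - 6 a_3 - 2 a_2 = 0  ->  20 a_5 = 6 a_3 + 2 a_2 = -14  ->  a_5 = -7/10
  x^4: 30 a_6 - 7 a_4 - 2 a_3 = 0  ->  30 a_6 = 7 a_4 + 2 a_3 = -151/12  ->  a_6 = -151/360
Truncated series: y(x) = -2 - x - 3 x^2 - (4/3) x^3 - (17/12) x^4 - (7/10) x^5 - (151/360) x^6 + O(x^7).

a_0 = -2; a_1 = -1; a_2 = -3; a_3 = -4/3; a_4 = -17/12; a_5 = -7/10; a_6 = -151/360


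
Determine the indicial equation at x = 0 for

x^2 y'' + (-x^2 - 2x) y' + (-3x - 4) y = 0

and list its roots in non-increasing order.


Divide by x^2 to reach normal form y'' + P_1(x) y' + P_2(x) y = 0 with P_1(x) = -1 - 2/x and P_2(x) = -3/x - 4/x^2.
x = 0 is a singular point because the y'-coefficient -1 - 2/x has a pole at x = 0 and the y-coefficient -3/x - 4/x^2 has a pole at x = 0.
It is a regular singular point because x P_1(x) = p(x) = -x - 2 and x^2 P_2(x) = q(x) = -3x - 4 are polynomials, hence analytic at x = 0.
p(0) = -2,  q(0) = -4.
Indicial equation: r(r-1) + p(0) r + q(0) = 0, i.e. r^2 + (p(0) - 1) r + q(0) = 0, i.e. r^2 - 3 r - 4 = 0.
Discriminant: (-3)^2 - 4(-4) = 25, so r = (3 ± 5)/2.
Solving: r_1 = 4, r_2 = -1.

indicial: r^2 - 3 r - 4 = 0; roots r_1 = 4, r_2 = -1


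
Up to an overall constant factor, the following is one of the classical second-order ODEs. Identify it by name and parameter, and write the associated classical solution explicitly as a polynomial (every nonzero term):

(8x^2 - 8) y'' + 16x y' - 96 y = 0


All three coefficients share the factor -8; dividing through by -8 gives  (1 - x^2) y'' - 2x y' + 12 y = 0.
This matches the Legendre equation (1 - x^2) y'' - 2x y' + n(n+1) y = 0 (note the -2x y' term) with n(n+1) = 12, so n = 3; the polynomial solution is P_3(x).
With y = sum_k a_k x^k, matching x^k gives (k+2)(k+1) a_{k+2} = [k(k+1) - n(n+1)] a_k = (k - 3)(k + 4) a_k. The right side vanishes at k = 3, so the series with the parity of 3 terminates at degree 3.
Standard normalization (P_n(1) = 1): leading coefficient (2n)!/(2^n (n!)^2) = 720/(8*36) = 5/2, so a_3 = 5/2. Work downward with a_k = (k+1)(k+2) a_{k+2} / ((k - 3)(k + 4)):
  a_1 = (2)(3)(5/2) / ((1 - 3)(1 + 4)) = 15/(-10) = -3/2
Hence P_3(x) = 5 x^3/2 - 3 x/2.

P_3(x); series = 5 x^3/2 - 3 x/2


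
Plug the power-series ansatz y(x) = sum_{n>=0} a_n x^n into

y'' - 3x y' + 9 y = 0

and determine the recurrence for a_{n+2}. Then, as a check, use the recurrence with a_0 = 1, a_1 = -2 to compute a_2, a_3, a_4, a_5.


Substitute y = sum_n a_n x^n.
y''(x) has coefficient (n+2)(n+1) a_{n+2} at x^n;
-3 x y'(x) has coefficient -3 n a_n at x^n (shift);
9 y(x) has coefficient 9 a_n at x^n.
Matching x^n: (n+2)(n+1) a_{n+2} + (-3n + 9) a_n = 0.
Thus a_{n+2} = (3n - 9) / ((n+1)(n+2)) * a_n.

Check with a_0 = 1, a_1 = -2 (apply the recurrence for n = 0, 1, 2, 3): a_0 = 1, a_1 = -2, a_2 = -9/2, a_3 = 2, a_4 = 9/8, a_5 = 0.

a_(n+2) = (3n - 9) / ((n+1)(n+2)) * a_n; check: a_0 = 1, a_1 = -2, a_2 = -9/2, a_3 = 2, a_4 = 9/8, a_5 = 0


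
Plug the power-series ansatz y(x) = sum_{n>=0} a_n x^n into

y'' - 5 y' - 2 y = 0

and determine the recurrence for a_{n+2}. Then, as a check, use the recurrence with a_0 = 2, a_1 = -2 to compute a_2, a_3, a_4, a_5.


Substitute y = sum_n a_n x^n.
y''(x) has coefficient (n+2)(n+1) a_{n+2} at x^n;
-5 y'(x) has coefficient -5 (n+1) a_{n+1} at x^n;
-2 y(x) has coefficient -2 a_n at x^n.
Matching x^n: (n+2)(n+1) a_{n+2} - 5 (n+1) a_{n+1} - 2 a_n = 0.
Thus a_{n+2} = [5 (n+1) a_{n+1} + 2 a_n] / ((n+1)(n+2)).

Check with a_0 = 2, a_1 = -2 (apply the recurrence for n = 0, 1, 2, 3): a_0 = 2, a_1 = -2, a_2 = -3, a_3 = -17/3, a_4 = -91/12, a_5 = -163/20.

a_(n+2) = [5 (n+1) a_(n+1) + 2 a_n] / ((n+1)(n+2)); check: a_0 = 2, a_1 = -2, a_2 = -3, a_3 = -17/3, a_4 = -91/12, a_5 = -163/20


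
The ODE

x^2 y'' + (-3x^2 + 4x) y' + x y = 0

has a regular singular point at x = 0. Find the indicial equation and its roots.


Divide by x^2 to reach normal form y'' + P_1(x) y' + P_2(x) y = 0 with P_1(x) = -3 + 4/x and P_2(x) = 1/x.
x = 0 is a singular point because the y'-coefficient -3 + 4/x has a pole at x = 0 and the y-coefficient 1/x has a pole at x = 0.
It is a regular singular point because x P_1(x) = p(x) = 4 - 3x and x^2 P_2(x) = q(x) = x are polynomials, hence analytic at x = 0.
p(0) = 4,  q(0) = 0.
Indicial equation: r(r-1) + p(0) r + q(0) = 0, i.e. r^2 + (p(0) - 1) r + q(0) = 0, i.e. r^2 + 3 r = 0.
Discriminant: (3)^2 - 4(0) = 9, so r = (-3 ± 3)/2.
Solving: r_1 = 0, r_2 = -3.

indicial: r^2 + 3 r = 0; roots r_1 = 0, r_2 = -3


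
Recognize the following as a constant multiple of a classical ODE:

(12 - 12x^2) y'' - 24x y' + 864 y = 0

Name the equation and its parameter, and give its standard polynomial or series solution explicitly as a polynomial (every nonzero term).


All three coefficients share the factor 12; dividing through by 12 gives  (1 - x^2) y'' - 2x y' + 72 y = 0.
This matches the Legendre equation (1 - x^2) y'' - 2x y' + n(n+1) y = 0 (note the -2x y' term) with n(n+1) = 72, so n = 8; the polynomial solution is P_8(x).
With y = sum_k a_k x^k, matching x^k gives (k+2)(k+1) a_{k+2} = [k(k+1) - n(n+1)] a_k = (k - 8)(k + 9) a_k. The right side vanishes at k = 8, so the series with the parity of 8 terminates at degree 8.
Standard normalization (P_n(1) = 1): leading coefficient (2n)!/(2^n (n!)^2) = 20922789888000/(256*1625702400) = 6435/128, so a_8 = 6435/128. Work downward with a_k = (k+1)(k+2) a_{k+2} / ((k - 8)(k + 9)):
  a_6 = (7)(8)(6435/128) / ((6 - 8)(6 + 9)) = (45045/16)/(-30) = -3003/32
  a_4 = (5)(6)(-3003/32) / ((4 - 8)(4 + 9)) = (-45045/16)/(-52) = 3465/64
  a_2 = (3)(4)(3465/64) / ((2 - 8)(2 + 9)) = (10395/16)/(-66) = -315/32
  a_0 = (1)(2)(-315/32) / ((0 - 8)(0 + 9)) = (-315/16)/(-72) = 35/128
Hence P_8(x) = 6435 x^8/128 - 3003 x^6/32 + 3465 x^4/64 - 315 x^2/32 + 35/128.

P_8(x); series = 6435 x^8/128 - 3003 x^6/32 + 3465 x^4/64 - 315 x^2/32 + 35/128


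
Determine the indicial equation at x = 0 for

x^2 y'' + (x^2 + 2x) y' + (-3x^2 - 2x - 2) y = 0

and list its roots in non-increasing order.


Divide by x^2 to reach normal form y'' + P_1(x) y' + P_2(x) y = 0 with P_1(x) = 1 + 2/x and P_2(x) = -3 - 2/x - 2/x^2.
x = 0 is a singular point because the y'-coefficient 1 + 2/x has a pole at x = 0 and the y-coefficient -3 - 2/x - 2/x^2 has a pole at x = 0.
It is a regular singular point because x P_1(x) = p(x) = x + 2 and x^2 P_2(x) = q(x) = -3x^2 - 2x - 2 are polynomials, hence analytic at x = 0.
p(0) = 2,  q(0) = -2.
Indicial equation: r(r-1) + p(0) r + q(0) = 0, i.e. r^2 + (p(0) - 1) r + q(0) = 0, i.e. r^2 + 1 r - 2 = 0.
Discriminant: (1)^2 - 4(-2) = 9, so r = (-1 ± 3)/2.
Solving: r_1 = 1, r_2 = -2.

indicial: r^2 + 1 r - 2 = 0; roots r_1 = 1, r_2 = -2


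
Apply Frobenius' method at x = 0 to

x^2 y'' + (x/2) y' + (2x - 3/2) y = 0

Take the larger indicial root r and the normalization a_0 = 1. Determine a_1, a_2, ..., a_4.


Write in Frobenius form y'' + (p(x)/x) y' + (q(x)/x^2) y = 0:
  p(x) = 1/2,  q(x) = 2x - 3/2.
Indicial equation: r(r-1) + (1/2) r + (-3/2) = 0 -> roots r_1 = 3/2, r_2 = -1.
Take r = r_1 = 3/2. Let y(x) = x^r sum_{n>=0} a_n x^n with a_0 = 1.
Substitute y = x^r sum a_n x^n and match x^{r+n}. The recurrence is
  D(n) a_n + 2 a_{n-1} = 0,  where D(n) = (r+n)(r+n-1) + (1/2)(r+n) + (-3/2).
  a_n = -2 / D(n) * a_{n-1}.
Since the indicial polynomial factors as (r - r_1)(r - r_2), D(n) = (r_1 + n - r_1)(r_1 + n - r_2) = n(n + 5/2).
Evaluating step by step (a_0 = 1):
  n = 1: D(1) = 1(1 + 5/2) = 7/2; numerator = -2(1) = -2; a_1 = (-2)/(7/2) = -4/7
  n = 2: D(2) = 2(2 + 5/2) = 9; numerator = -2(-4/7) = 8/7; a_2 = (8/7)/(9) = 8/63
  n = 3: D(3) = 3(3 + 5/2) = 33/2; numerator = -2(8/63) = -16/63; a_3 = (-16/63)/(33/2) = -32/2079
  n = 4: D(4) = 4(4 + 5/2) = 26; numerator = -2(-32/2079) = 64/2079; a_4 = (64/2079)/(26) = 32/27027

r = 3/2; a_0 = 1; a_1 = -4/7; a_2 = 8/63; a_3 = -32/2079; a_4 = 32/27027


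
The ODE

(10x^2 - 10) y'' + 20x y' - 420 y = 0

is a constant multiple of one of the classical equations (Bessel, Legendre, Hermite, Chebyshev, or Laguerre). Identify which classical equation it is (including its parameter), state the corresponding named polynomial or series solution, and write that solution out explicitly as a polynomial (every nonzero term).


All three coefficients share the factor -10; dividing through by -10 gives  (1 - x^2) y'' - 2x y' + 42 y = 0.
This matches the Legendre equation (1 - x^2) y'' - 2x y' + n(n+1) y = 0 (note the -2x y' term) with n(n+1) = 42, so n = 6; the polynomial solution is P_6(x).
With y = sum_k a_k x^k, matching x^k gives (k+2)(k+1) a_{k+2} = [k(k+1) - n(n+1)] a_k = (k - 6)(k + 7) a_k. The right side vanishes at k = 6, so the series with the parity of 6 terminates at degree 6.
Standard normalization (P_n(1) = 1): leading coefficient (2n)!/(2^n (n!)^2) = 479001600/(64*518400) = 231/16, so a_6 = 231/16. Work downward with a_k = (k+1)(k+2) a_{k+2} / ((k - 6)(k + 7)):
  a_4 = (5)(6)(231/16) / ((4 - 6)(4 + 7)) = (3465/8)/(-22) = -315/16
  a_2 = (3)(4)(-315/16) / ((2 - 6)(2 + 7)) = (-945/4)/(-36) = 105/16
  a_0 = (1)(2)(105/16) / ((0 - 6)(0 + 7)) = (105/8)/(-42) = -5/16
Hence P_6(x) = 231 x^6/16 - 315 x^4/16 + 105 x^2/16 - 5/16.

P_6(x); series = 231 x^6/16 - 315 x^4/16 + 105 x^2/16 - 5/16


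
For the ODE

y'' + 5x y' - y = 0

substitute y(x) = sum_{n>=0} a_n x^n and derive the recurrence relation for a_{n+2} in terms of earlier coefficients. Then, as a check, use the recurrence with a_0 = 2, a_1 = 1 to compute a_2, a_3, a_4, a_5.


Substitute y = sum_n a_n x^n.
y''(x) has coefficient (n+2)(n+1) a_{n+2} at x^n;
5 x y'(x) has coefficient 5 n a_n at x^n (shift);
-y(x) has coefficient -1 a_n at x^n.
Matching x^n: (n+2)(n+1) a_{n+2} + (5n - 1) a_n = 0.
Thus a_{n+2} = (-5n + 1) / ((n+1)(n+2)) * a_n.

Check with a_0 = 2, a_1 = 1 (apply the recurrence for n = 0, 1, 2, 3): a_0 = 2, a_1 = 1, a_2 = 1, a_3 = -2/3, a_4 = -3/4, a_5 = 7/15.

a_(n+2) = (-5n + 1) / ((n+1)(n+2)) * a_n; check: a_0 = 2, a_1 = 1, a_2 = 1, a_3 = -2/3, a_4 = -3/4, a_5 = 7/15


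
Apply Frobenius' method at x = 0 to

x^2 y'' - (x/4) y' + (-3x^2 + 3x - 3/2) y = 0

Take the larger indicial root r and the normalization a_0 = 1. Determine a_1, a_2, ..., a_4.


Write in Frobenius form y'' + (p(x)/x) y' + (q(x)/x^2) y = 0:
  p(x) = -1/4,  q(x) = -3x^2 + 3x - 3/2.
Indicial equation: r(r-1) + (-1/4) r + (-3/2) = 0 -> roots r_1 = 2, r_2 = -3/4.
Take r = r_1 = 2. Let y(x) = x^r sum_{n>=0} a_n x^n with a_0 = 1.
Substitute y = x^r sum a_n x^n and match x^{r+n}. The recurrence is
  D(n) a_n + 3 a_{n-1} - 3 a_{n-2} = 0,  where D(n) = (r+n)(r+n-1) + (-1/4)(r+n) + (-3/2).
  a_n = [-3 a_{n-1} + 3 a_{n-2}] / D(n).
Since the indicial polynomial factors as (r - r_1)(r - r_2), D(n) = (r_1 + n - r_1)(r_1 + n - r_2) = n(n + 11/4).
Evaluating step by step (a_0 = 1):
  n = 1: D(1) = 1(1 + 11/4) = 15/4; numerator = -3(1) = -3; a_1 = (-3)/(15/4) = -4/5
  n = 2: D(2) = 2(2 + 11/4) = 19/2; numerator = -3(-4/5) + 3(1) = 27/5; a_2 = (27/5)/(19/2) = 54/95
  n = 3: D(3) = 3(3 + 11/4) = 69/4; numerator = -3(54/95) + 3(-4/5) = -78/19; a_3 = (-78/19)/(69/4) = -104/437
  n = 4: D(4) = 4(4 + 11/4) = 27; numerator = -3(-104/437) + 3(54/95) = 5286/2185; a_4 = (5286/2185)/(27) = 1762/19665

r = 2; a_0 = 1; a_1 = -4/5; a_2 = 54/95; a_3 = -104/437; a_4 = 1762/19665


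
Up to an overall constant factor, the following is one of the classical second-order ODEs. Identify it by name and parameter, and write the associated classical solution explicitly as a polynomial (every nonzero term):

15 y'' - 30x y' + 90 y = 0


All three coefficients share the factor 15; dividing through by 15 gives  y'' - 2x y' + 6 y = 0.
This matches the Hermite equation y'' - 2x y' + 2n y = 0 with 2n = 6, so n = 3; the polynomial solution is H_3(x).
With y = sum_k a_k x^k, matching x^k gives (k+2)(k+1) a_{k+2} = 2(k - n) a_k = 2(k - 3) a_k. The right side vanishes at k = 3, so the series with the parity of 3 terminates at degree 3.
Standard normalization: leading coefficient of H_n is 2^n, so a_3 = 2^3 = 8. Work downward with a_k = (k+1)(k+2) a_{k+2} / (2(k - n)):
  a_1 = (2)(3)(8) / (2(1 - 3)) = 48/(-4) = -12
Hence H_3(x) = 8 x^3 - 12 x.

H_3(x); series = 8 x^3 - 12 x


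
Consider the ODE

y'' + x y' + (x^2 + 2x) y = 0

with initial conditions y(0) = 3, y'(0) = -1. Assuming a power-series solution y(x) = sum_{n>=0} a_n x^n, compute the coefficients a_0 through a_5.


Ansatz: y(x) = sum_{n>=0} a_n x^n, so y'(x) = sum_{n>=1} n a_n x^(n-1) and y''(x) = sum_{n>=2} n(n-1) a_n x^(n-2).
Substitute into P(x) y'' + Q(x) y' + R(x) y = 0 with P(x) = 1, Q(x) = x, R(x) = x^2 + 2x, and match powers of x.
Initial conditions: a_0 = 3, a_1 = -1.
Setting the coefficient of each power of x to zero and solving order by order (substituting the coefficients already found):
  x^0: 2 a_2 = 0  ->  a_2 = 0
  x^1: 6 a_3 + a_1 + 2 a_0 = 0  ->  6 a_3 = -a_1 - 2 a_0 = -5  ->  a_3 = -5/6
  x^2: 12 a_4 + 2 a_2 + 2 a_1 + a_0 = 0  ->  12 a_4 = -2 a_2 - 2 a_1 - a_0 = -1  ->  a_4 = -1/12
  x^3: 20 a_5 + 3 a_3 + 2 a_2 + a_1 = 0  ->  20 a_5 = -3 a_3 - 2 a_2 - a_1 = 7/2  ->  a_5 = 7/40
Truncated series: y(x) = 3 - x - (5/6) x^3 - (1/12) x^4 + (7/40) x^5 + O(x^6).

a_0 = 3; a_1 = -1; a_2 = 0; a_3 = -5/6; a_4 = -1/12; a_5 = 7/40


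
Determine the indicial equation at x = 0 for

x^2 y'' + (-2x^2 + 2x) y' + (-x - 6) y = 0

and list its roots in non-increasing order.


Divide by x^2 to reach normal form y'' + P_1(x) y' + P_2(x) y = 0 with P_1(x) = -2 + 2/x and P_2(x) = -1/x - 6/x^2.
x = 0 is a singular point because the y'-coefficient -2 + 2/x has a pole at x = 0 and the y-coefficient -1/x - 6/x^2 has a pole at x = 0.
It is a regular singular point because x P_1(x) = p(x) = 2 - 2x and x^2 P_2(x) = q(x) = -x - 6 are polynomials, hence analytic at x = 0.
p(0) = 2,  q(0) = -6.
Indicial equation: r(r-1) + p(0) r + q(0) = 0, i.e. r^2 + (p(0) - 1) r + q(0) = 0, i.e. r^2 + 1 r - 6 = 0.
Discriminant: (1)^2 - 4(-6) = 25, so r = (-1 ± 5)/2.
Solving: r_1 = 2, r_2 = -3.

indicial: r^2 + 1 r - 6 = 0; roots r_1 = 2, r_2 = -3


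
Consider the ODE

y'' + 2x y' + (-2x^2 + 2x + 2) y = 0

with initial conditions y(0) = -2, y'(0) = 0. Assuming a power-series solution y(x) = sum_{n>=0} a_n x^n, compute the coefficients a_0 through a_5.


Ansatz: y(x) = sum_{n>=0} a_n x^n, so y'(x) = sum_{n>=1} n a_n x^(n-1) and y''(x) = sum_{n>=2} n(n-1) a_n x^(n-2).
Substitute into P(x) y'' + Q(x) y' + R(x) y = 0 with P(x) = 1, Q(x) = 2x, R(x) = -2x^2 + 2x + 2, and match powers of x.
Initial conditions: a_0 = -2, a_1 = 0.
Setting the coefficient of each power of x to zero and solving order by order (substituting the coefficients already found):
  x^0: 2 a_2 + 2 a_0 = 0  ->  2 a_2 = -2 a_0 = 4  ->  a_2 = 2
  x^1: 6 a_3 + 4 a_1 + 2 a_0 = 0  ->  6 a_3 = -4 a_1 - 2 a_0 = 4  ->  a_3 = 2/3
  x^2: 12 a_4 + 6 a_2 + 2 a_1 - 2 a_0 = 0  ->  12 a_4 = -6 a_2 - 2 a_1 + 2 a_0 = -16  ->  a_4 = -4/3
  x^3: 20 a_5 + 8 a_3 + 2 a_2 - 2 a_1 = 0  ->  20 a_5 = -8 a_3 - 2 a_2 + 2 a_1 = -28/3  ->  a_5 = -7/15
Truncated series: y(x) = -2 + 2 x^2 + (2/3) x^3 - (4/3) x^4 - (7/15) x^5 + O(x^6).

a_0 = -2; a_1 = 0; a_2 = 2; a_3 = 2/3; a_4 = -4/3; a_5 = -7/15


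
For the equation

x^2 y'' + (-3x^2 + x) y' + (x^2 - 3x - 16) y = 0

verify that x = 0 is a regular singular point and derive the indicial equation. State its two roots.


Divide by x^2 to reach normal form y'' + P_1(x) y' + P_2(x) y = 0 with P_1(x) = -3 + 1/x and P_2(x) = 1 - 3/x - 16/x^2.
x = 0 is a singular point because the y'-coefficient -3 + 1/x has a pole at x = 0 and the y-coefficient 1 - 3/x - 16/x^2 has a pole at x = 0.
It is a regular singular point because x P_1(x) = p(x) = 1 - 3x and x^2 P_2(x) = q(x) = x^2 - 3x - 16 are polynomials, hence analytic at x = 0.
p(0) = 1,  q(0) = -16.
Indicial equation: r(r-1) + p(0) r + q(0) = 0, i.e. r^2 + (p(0) - 1) r + q(0) = 0, i.e. r^2 - 16 = 0.
Discriminant: (0)^2 - 4(-16) = 64, so r = (0 ± 8)/2.
Solving: r_1 = 4, r_2 = -4.

indicial: r^2 - 16 = 0; roots r_1 = 4, r_2 = -4


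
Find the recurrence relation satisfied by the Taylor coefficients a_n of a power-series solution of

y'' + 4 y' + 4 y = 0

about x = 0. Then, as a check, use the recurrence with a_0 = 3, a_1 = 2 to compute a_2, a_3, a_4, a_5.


Substitute y = sum_n a_n x^n.
y''(x) has coefficient (n+2)(n+1) a_{n+2} at x^n;
4 y'(x) has coefficient 4 (n+1) a_{n+1} at x^n;
4 y(x) has coefficient 4 a_n at x^n.
Matching x^n: (n+2)(n+1) a_{n+2} + 4 (n+1) a_{n+1} + 4 a_n = 0.
Thus a_{n+2} = [-4 (n+1) a_{n+1} - 4 a_n] / ((n+1)(n+2)).

Check with a_0 = 3, a_1 = 2 (apply the recurrence for n = 0, 1, 2, 3): a_0 = 3, a_1 = 2, a_2 = -10, a_3 = 12, a_4 = -26/3, a_5 = 68/15.

a_(n+2) = [-4 (n+1) a_(n+1) - 4 a_n] / ((n+1)(n+2)); check: a_0 = 3, a_1 = 2, a_2 = -10, a_3 = 12, a_4 = -26/3, a_5 = 68/15


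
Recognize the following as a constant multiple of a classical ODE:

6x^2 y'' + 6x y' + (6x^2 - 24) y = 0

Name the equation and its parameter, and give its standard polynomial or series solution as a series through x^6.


All three coefficients share the factor 6; dividing through by 6 gives  x^2 y'' + x y' + (x^2 - 4) y = 0.
This matches the Bessel equation x^2 y'' + x y' + (x^2 - nu^2) y = 0 with nu^2 = 4, so nu = 2; the solution bounded at x = 0 is J_2(x).
Frobenius at x = 0: indicial roots ±nu; for r = nu the recurrence k(k + 2nu) c_k = -c_{k-2} gives the standard series J_nu(x) = sum_{k>=0} (-1)^k / (k! (k+nu)!) (x/2)^(2k+nu). Evaluate the first 3 terms:
  k = 0: (-1)^0 / (0! * 2! * 2^2) x^2 = 1/(1*2*4) x^2 = (1/8) x^2
  k = 1: (-1)^1 / (1! * 3! * 2^4) x^4 = -1/(1*6*16) x^4 = (-1/96) x^4
  k = 2: (-1)^2 / (2! * 4! * 2^6) x^6 = 1/(2*24*64) x^6 = (1/3072) x^6
Hence J_2(x) = x^6/3072 - x^4/96 + x^2/8 + ....

J_2(x); series = x^6/3072 - x^4/96 + x^2/8


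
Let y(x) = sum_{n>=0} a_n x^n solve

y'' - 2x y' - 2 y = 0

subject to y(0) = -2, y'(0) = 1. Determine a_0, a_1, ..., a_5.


Ansatz: y(x) = sum_{n>=0} a_n x^n, so y'(x) = sum_{n>=1} n a_n x^(n-1) and y''(x) = sum_{n>=2} n(n-1) a_n x^(n-2).
Substitute into P(x) y'' + Q(x) y' + R(x) y = 0 with P(x) = 1, Q(x) = -2x, R(x) = -2, and match powers of x.
Initial conditions: a_0 = -2, a_1 = 1.
Setting the coefficient of each power of x to zero and solving order by order (substituting the coefficients already found):
  x^0: 2 a_2 - 2 a_0 = 0  ->  2 a_2 = 2 a_0 = -4  ->  a_2 = -2
  x^1: 6 a_3 - 4 a_1 = 0  ->  6 a_3 = 4 a_1 = 4  ->  a_3 = 2/3
  x^2: 12 a_4 - 6 a_2 = 0  ->  12 a_4 = 6 a_2 = -12  ->  a_4 = -1
  x^3: 20 a_5 - 8 a_3 = 0  ->  20 a_5 = 8 a_3 = 16/3  ->  a_5 = 4/15
Truncated series: y(x) = -2 + x - 2 x^2 + (2/3) x^3 - x^4 + (4/15) x^5 + O(x^6).

a_0 = -2; a_1 = 1; a_2 = -2; a_3 = 2/3; a_4 = -1; a_5 = 4/15


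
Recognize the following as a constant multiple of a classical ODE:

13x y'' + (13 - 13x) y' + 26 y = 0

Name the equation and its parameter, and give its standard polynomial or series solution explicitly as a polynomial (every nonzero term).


All three coefficients share the factor 13; dividing through by 13 gives  x y'' + (1 - x) y' + 2 y = 0.
This matches the Laguerre equation x y'' + (1 - x) y' + n y = 0 with n = 2; the polynomial solution is L_2(x).
With y = sum_k a_k x^k, matching x^k gives (k+1)k a_{k+1} + (k+1) a_{k+1} - k a_k + n a_k = 0, i.e. (k+1)^2 a_{k+1} = (k - n) a_k = (k - 2) a_k. The right side vanishes at k = 2, so the series terminates at degree 2.
Standard normalization L_n(0) = 1 gives a_0 = 1. Work upward with a_{k+1} = (k - 2) a_k / (k+1)^2:
  a_1 = (0 - 2)(1) / 1^2 = -2/1 = -2
  a_2 = (1 - 2)(-2) / 2^2 = 2/4 = 1/2
Hence L_2(x) = x^2/2 - 2 x + 1.

L_2(x); series = x^2/2 - 2 x + 1


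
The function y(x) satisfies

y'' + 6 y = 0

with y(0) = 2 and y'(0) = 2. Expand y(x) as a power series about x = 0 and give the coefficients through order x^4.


Ansatz: y(x) = sum_{n>=0} a_n x^n, so y'(x) = sum_{n>=1} n a_n x^(n-1) and y''(x) = sum_{n>=2} n(n-1) a_n x^(n-2).
Substitute into P(x) y'' + Q(x) y' + R(x) y = 0 with P(x) = 1, Q(x) = 0, R(x) = 6, and match powers of x.
Initial conditions: a_0 = 2, a_1 = 2.
Setting the coefficient of each power of x to zero and solving order by order (substituting the coefficients already found):
  x^0: 2 a_2 + 6 a_0 = 0  ->  2 a_2 = -6 a_0 = -12  ->  a_2 = -6
  x^1: 6 a_3 + 6 a_1 = 0  ->  6 a_3 = -6 a_1 = -12  ->  a_3 = -2
  x^2: 12 a_4 + 6 a_2 = 0  ->  12 a_4 = -6 a_2 = 36  ->  a_4 = 3
Truncated series: y(x) = 2 + 2 x - 6 x^2 - 2 x^3 + 3 x^4 + O(x^5).

a_0 = 2; a_1 = 2; a_2 = -6; a_3 = -2; a_4 = 3


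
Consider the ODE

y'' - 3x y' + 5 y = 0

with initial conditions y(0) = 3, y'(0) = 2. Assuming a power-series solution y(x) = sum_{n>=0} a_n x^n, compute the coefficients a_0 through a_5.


Ansatz: y(x) = sum_{n>=0} a_n x^n, so y'(x) = sum_{n>=1} n a_n x^(n-1) and y''(x) = sum_{n>=2} n(n-1) a_n x^(n-2).
Substitute into P(x) y'' + Q(x) y' + R(x) y = 0 with P(x) = 1, Q(x) = -3x, R(x) = 5, and match powers of x.
Initial conditions: a_0 = 3, a_1 = 2.
Setting the coefficient of each power of x to zero and solving order by order (substituting the coefficients already found):
  x^0: 2 a_2 + 5 a_0 = 0  ->  2 a_2 = -5 a_0 = -15  ->  a_2 = -15/2
  x^1: 6 a_3 + 2 a_1 = 0  ->  6 a_3 = -2 a_1 = -4  ->  a_3 = -2/3
  x^2: 12 a_4 - a_2 = 0  ->  12 a_4 = a_2 = -15/2  ->  a_4 = -5/8
  x^3: 20 a_5 - 4 a_3 = 0  ->  20 a_5 = 4 a_3 = -8/3  ->  a_5 = -2/15
Truncated series: y(x) = 3 + 2 x - (15/2) x^2 - (2/3) x^3 - (5/8) x^4 - (2/15) x^5 + O(x^6).

a_0 = 3; a_1 = 2; a_2 = -15/2; a_3 = -2/3; a_4 = -5/8; a_5 = -2/15


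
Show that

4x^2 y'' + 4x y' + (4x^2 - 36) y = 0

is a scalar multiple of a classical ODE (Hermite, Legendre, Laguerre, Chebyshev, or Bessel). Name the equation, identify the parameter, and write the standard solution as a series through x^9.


All three coefficients share the factor 4; dividing through by 4 gives  x^2 y'' + x y' + (x^2 - 9) y = 0.
This matches the Bessel equation x^2 y'' + x y' + (x^2 - nu^2) y = 0 with nu^2 = 9, so nu = 3; the solution bounded at x = 0 is J_3(x).
Frobenius at x = 0: indicial roots ±nu; for r = nu the recurrence k(k + 2nu) c_k = -c_{k-2} gives the standard series J_nu(x) = sum_{k>=0} (-1)^k / (k! (k+nu)!) (x/2)^(2k+nu). Evaluate the first 4 terms:
  k = 0: (-1)^0 / (0! * 3! * 2^3) x^3 = 1/(1*6*8) x^3 = (1/48) x^3
  k = 1: (-1)^1 / (1! * 4! * 2^5) x^5 = -1/(1*24*32) x^5 = (-1/768) x^5
  k = 2: (-1)^2 / (2! * 5! * 2^7) x^7 = 1/(2*120*128) x^7 = (1/30720) x^7
  k = 3: (-1)^3 / (3! * 6! * 2^9) x^9 = -1/(6*720*512) x^9 = (-1/2211840) x^9
Hence J_3(x) = -x^9/2211840 + x^7/30720 - x^5/768 + x^3/48 + ....

J_3(x); series = -x^9/2211840 + x^7/30720 - x^5/768 + x^3/48


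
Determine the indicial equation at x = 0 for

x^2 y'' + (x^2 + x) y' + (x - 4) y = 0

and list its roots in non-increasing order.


Divide by x^2 to reach normal form y'' + P_1(x) y' + P_2(x) y = 0 with P_1(x) = 1 + 1/x and P_2(x) = 1/x - 4/x^2.
x = 0 is a singular point because the y'-coefficient 1 + 1/x has a pole at x = 0 and the y-coefficient 1/x - 4/x^2 has a pole at x = 0.
It is a regular singular point because x P_1(x) = p(x) = x + 1 and x^2 P_2(x) = q(x) = x - 4 are polynomials, hence analytic at x = 0.
p(0) = 1,  q(0) = -4.
Indicial equation: r(r-1) + p(0) r + q(0) = 0, i.e. r^2 + (p(0) - 1) r + q(0) = 0, i.e. r^2 - 4 = 0.
Discriminant: (0)^2 - 4(-4) = 16, so r = (0 ± 4)/2.
Solving: r_1 = 2, r_2 = -2.

indicial: r^2 - 4 = 0; roots r_1 = 2, r_2 = -2


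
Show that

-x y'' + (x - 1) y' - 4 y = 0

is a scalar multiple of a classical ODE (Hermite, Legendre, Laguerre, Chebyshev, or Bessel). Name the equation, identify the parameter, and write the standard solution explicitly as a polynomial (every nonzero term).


All three coefficients share the factor -1; dividing through by -1 gives  x y'' + (1 - x) y' + 4 y = 0.
This matches the Laguerre equation x y'' + (1 - x) y' + n y = 0 with n = 4; the polynomial solution is L_4(x).
With y = sum_k a_k x^k, matching x^k gives (k+1)k a_{k+1} + (k+1) a_{k+1} - k a_k + n a_k = 0, i.e. (k+1)^2 a_{k+1} = (k - n) a_k = (k - 4) a_k. The right side vanishes at k = 4, so the series terminates at degree 4.
Standard normalization L_n(0) = 1 gives a_0 = 1. Work upward with a_{k+1} = (k - 4) a_k / (k+1)^2:
  a_1 = (0 - 4)(1) / 1^2 = -4/1 = -4
  a_2 = (1 - 4)(-4) / 2^2 = 12/4 = 3
  a_3 = (2 - 4)(3) / 3^2 = -6/9 = -2/3
  a_4 = (3 - 4)(-2/3) / 4^2 = (2/3)/16 = 1/24
Hence L_4(x) = x^4/24 - 2 x^3/3 + 3 x^2 - 4 x + 1.

L_4(x); series = x^4/24 - 2 x^3/3 + 3 x^2 - 4 x + 1


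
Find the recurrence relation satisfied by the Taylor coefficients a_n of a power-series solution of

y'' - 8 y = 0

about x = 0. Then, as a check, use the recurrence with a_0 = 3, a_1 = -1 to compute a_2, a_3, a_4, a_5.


Substitute y = sum_n a_n x^n into y'' + (const) y = 0.
y''(x) = sum_{n>=0} (n+2)(n+1) a_{n+2} x^n.
The ODE becomes sum_n [(n+2)(n+1) a_{n+2} - 8 a_n] x^n = 0.
Setting each coefficient to zero gives the recurrence:
  (n+2)(n+1) a_{n+2} - 8 a_n = 0,
  a_{n+2} = 8 / ((n+1)(n+2)) a_n.

Check with a_0 = 3, a_1 = -1 (apply the recurrence for n = 0, 1, 2, 3): a_0 = 3, a_1 = -1, a_2 = 12, a_3 = -4/3, a_4 = 8, a_5 = -8/15.

a_{n+2} = 8/((n+1)(n+2)) * a_n; check: a_0 = 3, a_1 = -1, a_2 = 12, a_3 = -4/3, a_4 = 8, a_5 = -8/15
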